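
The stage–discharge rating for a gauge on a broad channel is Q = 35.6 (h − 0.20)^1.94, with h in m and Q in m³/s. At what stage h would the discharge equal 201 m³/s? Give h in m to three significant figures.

2.64 m

h − h₀ = (Q/C)^(1/b) = (201/35.6)^(1/1.94) = 2.441 m
h = 0.20 + 2.441 = 2.641 m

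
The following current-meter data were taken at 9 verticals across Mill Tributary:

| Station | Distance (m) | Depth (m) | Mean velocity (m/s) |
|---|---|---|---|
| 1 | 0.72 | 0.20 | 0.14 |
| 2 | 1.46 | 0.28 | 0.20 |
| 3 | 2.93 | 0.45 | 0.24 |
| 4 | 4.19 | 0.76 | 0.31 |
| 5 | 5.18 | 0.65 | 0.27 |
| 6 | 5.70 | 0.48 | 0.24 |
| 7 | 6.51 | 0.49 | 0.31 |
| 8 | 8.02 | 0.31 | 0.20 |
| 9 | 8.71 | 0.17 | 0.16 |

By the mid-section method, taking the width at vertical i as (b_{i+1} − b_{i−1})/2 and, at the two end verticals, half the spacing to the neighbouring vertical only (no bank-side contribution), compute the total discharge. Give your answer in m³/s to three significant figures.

w_1 = (1.46 − 0.72)/2 = 0.37 m; q_1 = 0.14 × 0.20 × 0.37 = 0.01036 m³/s
w_2 = (2.93 − 0.72)/2 = 1.105 m; q_2 = 0.20 × 0.28 × 1.105 = 0.06188 m³/s
w_3 = (4.19 − 1.46)/2 = 1.365 m; q_3 = 0.24 × 0.45 × 1.365 = 0.1474 m³/s
w_4 = (5.18 − 2.93)/2 = 1.125 m; q_4 = 0.31 × 0.76 × 1.125 = 0.2651 m³/s
w_5 = (5.70 − 4.19)/2 = 0.755 m; q_5 = 0.27 × 0.65 × 0.755 = 0.1325 m³/s
w_6 = (6.51 − 5.18)/2 = 0.665 m; q_6 = 0.24 × 0.48 × 0.665 = 0.07661 m³/s
w_7 = (8.02 − 5.70)/2 = 1.16 m; q_7 = 0.31 × 0.49 × 1.16 = 0.1762 m³/s
w_8 = (8.71 − 6.51)/2 = 1.1 m; q_8 = 0.20 × 0.31 × 1.1 = 0.06820 m³/s
w_9 = (8.71 − 8.02)/2 = 0.345 m; q_9 = 0.16 × 0.17 × 0.345 = 0.009384 m³/s
Q = Σ qᵢ = 0.9476 m³/s

0.948 m³/s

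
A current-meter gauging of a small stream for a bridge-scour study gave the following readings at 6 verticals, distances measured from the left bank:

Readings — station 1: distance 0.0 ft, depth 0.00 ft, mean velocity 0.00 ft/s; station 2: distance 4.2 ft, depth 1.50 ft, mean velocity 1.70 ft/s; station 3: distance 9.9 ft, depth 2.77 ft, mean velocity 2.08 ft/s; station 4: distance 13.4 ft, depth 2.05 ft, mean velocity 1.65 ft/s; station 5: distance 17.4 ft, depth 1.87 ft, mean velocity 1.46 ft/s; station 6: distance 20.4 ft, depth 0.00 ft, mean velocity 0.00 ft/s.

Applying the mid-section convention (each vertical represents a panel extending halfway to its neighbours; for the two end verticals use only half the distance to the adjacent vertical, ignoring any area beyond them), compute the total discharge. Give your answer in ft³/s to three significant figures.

w_2 = (9.9 − 0.0)/2 = 4.95 ft; q_2 = 1.70 × 1.50 × 4.95 = 12.62 ft³/s
w_3 = (13.4 − 4.2)/2 = 4.6 ft; q_3 = 2.08 × 2.77 × 4.6 = 26.50 ft³/s
w_4 = (17.4 − 9.9)/2 = 3.75 ft; q_4 = 1.65 × 2.05 × 3.75 = 12.68 ft³/s
w_5 = (20.4 − 13.4)/2 = 3.5 ft; q_5 = 1.46 × 1.87 × 3.5 = 9.556 ft³/s
Stations 1, 6 contribute zero (depth or velocity is 0).
Q = Σ qᵢ = 61.37 ft³/s

61.4 ft³/s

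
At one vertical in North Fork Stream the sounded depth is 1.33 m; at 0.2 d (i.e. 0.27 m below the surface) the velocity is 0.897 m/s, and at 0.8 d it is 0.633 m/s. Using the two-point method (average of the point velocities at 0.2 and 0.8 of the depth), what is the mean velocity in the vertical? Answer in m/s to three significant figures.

v̄ = (0.897 + 0.633) / 2 = 0.7650 m/s

0.765 m/s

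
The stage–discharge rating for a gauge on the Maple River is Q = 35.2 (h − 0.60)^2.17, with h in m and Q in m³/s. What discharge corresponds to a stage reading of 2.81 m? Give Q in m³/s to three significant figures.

Q = 35.2 × (2.81 − 0.60)^2.17 = 35.2 × 2.21^2.17 = 196.7 m³/s

197 m³/s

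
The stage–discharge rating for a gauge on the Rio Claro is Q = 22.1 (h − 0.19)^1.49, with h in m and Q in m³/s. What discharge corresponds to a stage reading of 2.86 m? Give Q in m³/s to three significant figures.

Q = 22.1 × (2.86 − 0.19)^1.49 = 22.1 × 2.67^1.49 = 95.48 m³/s

95.5 m³/s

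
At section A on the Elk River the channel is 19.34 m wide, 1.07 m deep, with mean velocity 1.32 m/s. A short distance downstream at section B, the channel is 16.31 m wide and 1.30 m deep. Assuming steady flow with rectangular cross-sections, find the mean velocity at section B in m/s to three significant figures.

Q = A₁V₁ = (19.34×1.07) × 1.32 = 27.32 m³/s
A₂ = 16.31 × 1.30 = 21.20 m²
V₂ = Q/A₂ = 27.32/21.20 = 1.288 m/s

1.29 m/s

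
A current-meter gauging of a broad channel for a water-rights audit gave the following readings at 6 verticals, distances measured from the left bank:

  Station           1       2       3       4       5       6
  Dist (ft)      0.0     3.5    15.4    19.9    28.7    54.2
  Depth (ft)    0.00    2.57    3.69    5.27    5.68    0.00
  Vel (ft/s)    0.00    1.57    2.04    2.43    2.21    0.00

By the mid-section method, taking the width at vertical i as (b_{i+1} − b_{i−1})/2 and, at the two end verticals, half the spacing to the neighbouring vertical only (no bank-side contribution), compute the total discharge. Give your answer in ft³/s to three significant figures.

w_2 = (15.4 − 0.0)/2 = 7.7 ft; q_2 = 1.57 × 2.57 × 7.7 = 31.07 ft³/s
w_3 = (19.9 − 3.5)/2 = 8.2 ft; q_3 = 2.04 × 3.69 × 8.2 = 61.73 ft³/s
w_4 = (28.7 − 15.4)/2 = 6.65 ft; q_4 = 2.43 × 5.27 × 6.65 = 85.16 ft³/s
w_5 = (54.2 − 19.9)/2 = 17.15 ft; q_5 = 2.21 × 5.68 × 17.15 = 215.3 ft³/s
Stations 1, 6 contribute zero (depth or velocity is 0).
Q = Σ qᵢ = 393.2 ft³/s

393 ft³/s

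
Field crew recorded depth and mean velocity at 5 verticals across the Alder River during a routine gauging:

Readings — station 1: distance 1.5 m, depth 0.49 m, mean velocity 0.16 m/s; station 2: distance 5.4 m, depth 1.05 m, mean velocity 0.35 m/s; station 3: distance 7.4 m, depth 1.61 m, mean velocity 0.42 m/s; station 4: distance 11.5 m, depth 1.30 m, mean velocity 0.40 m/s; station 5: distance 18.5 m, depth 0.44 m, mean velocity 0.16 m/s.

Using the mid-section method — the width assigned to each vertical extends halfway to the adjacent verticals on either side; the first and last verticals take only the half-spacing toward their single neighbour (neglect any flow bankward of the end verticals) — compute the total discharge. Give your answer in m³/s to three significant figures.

w_1 = (5.4 − 1.5)/2 = 1.95 m; q_1 = 0.16 × 0.49 × 1.95 = 0.1529 m³/s
w_2 = (7.4 − 1.5)/2 = 2.95 m; q_2 = 0.35 × 1.05 × 2.95 = 1.084 m³/s
w_3 = (11.5 − 5.4)/2 = 3.05 m; q_3 = 0.42 × 1.61 × 3.05 = 2.062 m³/s
w_4 = (18.5 − 7.4)/2 = 5.55 m; q_4 = 0.40 × 1.30 × 5.55 = 2.886 m³/s
w_5 = (18.5 − 11.5)/2 = 3.5 m; q_5 = 0.16 × 0.44 × 3.5 = 0.2464 m³/s
Q = Σ qᵢ = 6.432 m³/s

6.43 m³/s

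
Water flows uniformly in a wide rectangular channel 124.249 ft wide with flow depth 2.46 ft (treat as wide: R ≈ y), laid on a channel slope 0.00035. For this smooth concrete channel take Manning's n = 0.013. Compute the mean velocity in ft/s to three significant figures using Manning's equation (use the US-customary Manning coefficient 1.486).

3.90 ft/s

A = b·y = 124.249 × 2.46 = 305.7 ft²
Wide channel: R ≈ y = 2.46 ft
Q = (1.486/n)·A·R^(2/3)·S^(1/2) = (1.486/0.013) × 305.7 × 2.460^(2/3) × 0.00035^(1/2) = 1191 ft³/s
V = Q/A = 1191/305.7 = 3.897 ft/s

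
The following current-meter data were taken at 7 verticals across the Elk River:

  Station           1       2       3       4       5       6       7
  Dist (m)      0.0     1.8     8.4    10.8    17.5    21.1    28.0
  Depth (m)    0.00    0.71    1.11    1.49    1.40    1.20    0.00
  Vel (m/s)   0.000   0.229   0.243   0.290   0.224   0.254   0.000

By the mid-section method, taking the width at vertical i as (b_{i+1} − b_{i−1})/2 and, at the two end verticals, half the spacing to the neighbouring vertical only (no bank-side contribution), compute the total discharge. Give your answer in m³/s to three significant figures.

w_2 = (8.4 − 0.0)/2 = 4.2 m; q_2 = 0.229 × 0.71 × 4.2 = 0.6829 m³/s
w_3 = (10.8 − 1.8)/2 = 4.5 m; q_3 = 0.243 × 1.11 × 4.5 = 1.214 m³/s
w_4 = (17.5 − 8.4)/2 = 4.55 m; q_4 = 0.290 × 1.49 × 4.55 = 1.966 m³/s
w_5 = (21.1 − 10.8)/2 = 5.15 m; q_5 = 0.224 × 1.40 × 5.15 = 1.615 m³/s
w_6 = (28.0 − 17.5)/2 = 5.25 m; q_6 = 0.254 × 1.20 × 5.25 = 1.600 m³/s
Stations 1, 7 contribute zero (depth or velocity is 0).
Q = Σ qᵢ = 7.078 m³/s

7.08 m³/s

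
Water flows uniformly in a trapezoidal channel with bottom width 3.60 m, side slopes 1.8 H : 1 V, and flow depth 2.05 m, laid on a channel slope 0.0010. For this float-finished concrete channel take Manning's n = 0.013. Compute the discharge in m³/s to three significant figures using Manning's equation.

42.0 m³/s

A = (b + z·y)·y = (3.60 + 1.8×2.05)×2.05 = 14.94 m²
P = b + 2y√(1+z²) = 3.60 + 2×2.05×√(1+1.8²) = 12.04 m
R = A/P = 14.94/12.04 = 1.241 m
Q = (1/n)·A·R^(2/3)·S^(1/2) = (1/0.013) × 14.94 × 1.241^(2/3) × 0.0010^(1/2) = 41.98 m³/s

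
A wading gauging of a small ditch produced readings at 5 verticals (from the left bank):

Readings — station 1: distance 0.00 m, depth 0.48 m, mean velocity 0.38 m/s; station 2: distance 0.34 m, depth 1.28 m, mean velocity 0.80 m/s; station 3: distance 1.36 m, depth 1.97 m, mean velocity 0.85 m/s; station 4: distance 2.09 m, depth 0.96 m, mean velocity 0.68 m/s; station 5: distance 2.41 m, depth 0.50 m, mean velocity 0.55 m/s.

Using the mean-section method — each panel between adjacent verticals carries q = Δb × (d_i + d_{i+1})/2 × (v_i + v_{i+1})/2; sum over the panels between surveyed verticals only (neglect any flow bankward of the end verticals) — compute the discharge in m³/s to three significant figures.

Panel 1-2: Δb = 0.34 m, d̄ = (0.48+1.28)/2 = 0.88, v̄ = (0.38+0.80)/2 = 0.59 → q = 0.34×0.88×0.59 = 0.1765 m³/s
Panel 2-3: Δb = 1.02 m, d̄ = (1.28+1.97)/2 = 1.625, v̄ = (0.80+0.85)/2 = 0.825 → q = 1.02×1.625×0.825 = 1.367 m³/s
Panel 3-4: Δb = 0.73 m, d̄ = (1.97+0.96)/2 = 1.465, v̄ = (0.85+0.68)/2 = 0.765 → q = 0.73×1.465×0.765 = 0.8181 m³/s
Panel 4-5: Δb = 0.32 m, d̄ = (0.96+0.50)/2 = 0.73, v̄ = (0.68+0.55)/2 = 0.615 → q = 0.32×0.73×0.615 = 0.1437 m³/s
Q = Σ q = 2.506 m³/s

2.51 m³/s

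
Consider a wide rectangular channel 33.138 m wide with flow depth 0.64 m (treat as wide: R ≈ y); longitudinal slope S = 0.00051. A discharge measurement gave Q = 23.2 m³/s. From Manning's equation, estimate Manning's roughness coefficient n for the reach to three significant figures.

0.0153

A = b·y = 33.138 × 0.64 = 21.21 m²
Wide channel: R ≈ y = 0.64 m
n = (1/Q)·A·R^(2/3)·S^(1/2) = (1/23.2) × 21.21 × 0.7427 × 0.02258 = 0.01533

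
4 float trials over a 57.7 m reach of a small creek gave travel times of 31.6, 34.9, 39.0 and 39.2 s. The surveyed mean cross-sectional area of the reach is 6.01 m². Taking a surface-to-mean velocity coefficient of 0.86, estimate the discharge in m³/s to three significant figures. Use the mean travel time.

t̄ = (31.6 + 34.9 + 39.0 + 39.2) / 4 = 36.175 s
v_surface = L / t̄ = 57.7 / 36.175 = 1.595 m/s
v_mean = 0.86 × 1.595 = 1.372 m/s
Q = A × v_mean = 6.01 × 1.372 = 8.244 m³/s

8.24 m³/s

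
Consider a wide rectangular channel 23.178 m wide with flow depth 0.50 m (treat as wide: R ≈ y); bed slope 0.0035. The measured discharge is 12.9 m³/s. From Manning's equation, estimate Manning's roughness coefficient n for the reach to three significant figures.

0.0335

A = b·y = 23.178 × 0.50 = 11.59 m²
Wide channel: R ≈ y = 0.50 m
n = (1/Q)·A·R^(2/3)·S^(1/2) = (1/12.9) × 11.59 × 0.6300 × 0.05916 = 0.03348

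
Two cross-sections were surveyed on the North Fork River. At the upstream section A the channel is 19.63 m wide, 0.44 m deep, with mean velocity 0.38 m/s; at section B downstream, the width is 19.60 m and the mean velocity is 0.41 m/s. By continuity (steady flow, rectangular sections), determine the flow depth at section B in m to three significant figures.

0.408 m

Q = A₁V₁ = (19.63×0.44) × 0.38 = 3.282 m³/s
d₂ = Q/(b₂ V₂) = 3.282/(19.60×0.41) = 0.4084 m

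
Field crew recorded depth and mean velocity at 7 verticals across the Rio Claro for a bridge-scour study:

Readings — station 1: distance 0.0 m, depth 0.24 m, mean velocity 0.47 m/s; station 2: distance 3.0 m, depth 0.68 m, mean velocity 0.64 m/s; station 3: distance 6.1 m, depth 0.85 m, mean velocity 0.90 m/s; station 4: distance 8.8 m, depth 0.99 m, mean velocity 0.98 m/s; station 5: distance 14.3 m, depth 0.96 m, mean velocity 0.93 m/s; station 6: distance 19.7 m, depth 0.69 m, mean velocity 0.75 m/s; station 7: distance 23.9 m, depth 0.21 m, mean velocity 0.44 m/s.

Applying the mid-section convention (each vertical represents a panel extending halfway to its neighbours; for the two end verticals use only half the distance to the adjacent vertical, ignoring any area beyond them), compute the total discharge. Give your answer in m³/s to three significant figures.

15.2 m³/s

w_1 = (3.0 − 0.0)/2 = 1.5 m; q_1 = 0.47 × 0.24 × 1.5 = 0.1692 m³/s
w_2 = (6.1 − 0.0)/2 = 3.05 m; q_2 = 0.64 × 0.68 × 3.05 = 1.327 m³/s
w_3 = (8.8 − 3.0)/2 = 2.9 m; q_3 = 0.90 × 0.85 × 2.9 = 2.219 m³/s
w_4 = (14.3 − 6.1)/2 = 4.1 m; q_4 = 0.98 × 0.99 × 4.1 = 3.978 m³/s
w_5 = (19.7 − 8.8)/2 = 5.45 m; q_5 = 0.93 × 0.96 × 5.45 = 4.866 m³/s
w_6 = (23.9 − 14.3)/2 = 4.8 m; q_6 = 0.75 × 0.69 × 4.8 = 2.484 m³/s
w_7 = (23.9 − 19.7)/2 = 2.1 m; q_7 = 0.44 × 0.21 × 2.1 = 0.1940 m³/s
Q = Σ qᵢ = 15.24 m³/s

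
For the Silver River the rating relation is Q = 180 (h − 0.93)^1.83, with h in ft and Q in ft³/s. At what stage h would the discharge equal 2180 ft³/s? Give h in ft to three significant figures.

4.84 ft

h − h₀ = (Q/C)^(1/b) = (2180/180)^(1/1.83) = 3.908 ft
h = 0.93 + 3.908 = 4.838 ft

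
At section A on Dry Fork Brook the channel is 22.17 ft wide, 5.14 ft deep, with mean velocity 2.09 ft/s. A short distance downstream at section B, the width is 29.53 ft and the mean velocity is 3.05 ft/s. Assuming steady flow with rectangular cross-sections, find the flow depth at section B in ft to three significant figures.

Q = A₁V₁ = (22.17×5.14) × 2.09 = 238.2 ft³/s
d₂ = Q/(b₂ V₂) = 238.2/(29.53×3.05) = 2.644 ft

2.64 ft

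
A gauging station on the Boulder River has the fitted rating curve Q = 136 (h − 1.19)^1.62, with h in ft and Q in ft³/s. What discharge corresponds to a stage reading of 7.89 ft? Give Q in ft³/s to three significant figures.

2960 ft³/s

Q = 136 × (7.89 − 1.19)^1.62 = 136 × 6.7^1.62 = 2963 ft³/s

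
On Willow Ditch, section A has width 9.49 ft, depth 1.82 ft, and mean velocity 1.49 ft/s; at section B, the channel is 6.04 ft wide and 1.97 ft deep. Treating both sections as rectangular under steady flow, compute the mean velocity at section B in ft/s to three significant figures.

Q = A₁V₁ = (9.49×1.82) × 1.49 = 25.73 ft³/s
A₂ = 6.04 × 1.97 = 11.90 ft²
V₂ = Q/A₂ = 25.73/11.90 = 2.163 ft/s

2.16 ft/s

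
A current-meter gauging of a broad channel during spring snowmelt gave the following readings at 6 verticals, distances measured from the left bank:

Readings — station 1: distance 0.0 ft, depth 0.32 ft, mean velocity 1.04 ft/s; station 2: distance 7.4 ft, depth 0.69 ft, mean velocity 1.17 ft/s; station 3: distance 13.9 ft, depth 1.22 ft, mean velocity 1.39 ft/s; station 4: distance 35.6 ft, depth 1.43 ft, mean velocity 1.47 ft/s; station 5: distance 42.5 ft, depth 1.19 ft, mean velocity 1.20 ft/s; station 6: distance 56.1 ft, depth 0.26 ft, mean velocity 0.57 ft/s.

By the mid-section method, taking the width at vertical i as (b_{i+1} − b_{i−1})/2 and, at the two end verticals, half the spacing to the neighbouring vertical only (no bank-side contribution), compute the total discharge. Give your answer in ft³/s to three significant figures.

76.5 ft³/s

w_1 = (7.4 − 0.0)/2 = 3.7 ft; q_1 = 1.04 × 0.32 × 3.7 = 1.231 ft³/s
w_2 = (13.9 − 0.0)/2 = 6.95 ft; q_2 = 1.17 × 0.69 × 6.95 = 5.611 ft³/s
w_3 = (35.6 − 7.4)/2 = 14.1 ft; q_3 = 1.39 × 1.22 × 14.1 = 23.91 ft³/s
w_4 = (42.5 − 13.9)/2 = 14.3 ft; q_4 = 1.47 × 1.43 × 14.3 = 30.06 ft³/s
w_5 = (56.1 − 35.6)/2 = 10.25 ft; q_5 = 1.20 × 1.19 × 10.25 = 14.64 ft³/s
w_6 = (56.1 − 42.5)/2 = 6.8 ft; q_6 = 0.57 × 0.26 × 6.8 = 1.008 ft³/s
Q = Σ qᵢ = 76.46 ft³/s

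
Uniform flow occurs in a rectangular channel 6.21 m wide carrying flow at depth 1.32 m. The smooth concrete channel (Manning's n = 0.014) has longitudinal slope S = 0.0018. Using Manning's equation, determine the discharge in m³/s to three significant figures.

23.6 m³/s

A = b·y = 6.21 × 1.32 = 8.197 m²
P = b + 2y = 6.21 + 2×1.32 = 8.850 m
R = A/P = 8.197/8.850 = 0.9262 m
Q = (1/n)·A·R^(2/3)·S^(1/2) = (1/0.014) × 8.197 × 0.9262^(2/3) × 0.0018^(1/2) = 23.60 m³/s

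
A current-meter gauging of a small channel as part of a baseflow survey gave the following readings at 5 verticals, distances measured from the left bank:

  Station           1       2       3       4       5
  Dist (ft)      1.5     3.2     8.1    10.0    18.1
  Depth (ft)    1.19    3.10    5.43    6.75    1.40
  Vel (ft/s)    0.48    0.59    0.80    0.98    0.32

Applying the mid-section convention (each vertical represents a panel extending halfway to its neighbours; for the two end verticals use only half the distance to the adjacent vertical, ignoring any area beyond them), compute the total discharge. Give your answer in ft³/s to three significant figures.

w_1 = (3.2 − 1.5)/2 = 0.85 ft; q_1 = 0.48 × 1.19 × 0.85 = 0.4855 ft³/s
w_2 = (8.1 − 1.5)/2 = 3.3 ft; q_2 = 0.59 × 3.10 × 3.3 = 6.036 ft³/s
w_3 = (10.0 − 3.2)/2 = 3.4 ft; q_3 = 0.80 × 5.43 × 3.4 = 14.77 ft³/s
w_4 = (18.1 − 8.1)/2 = 5 ft; q_4 = 0.98 × 6.75 × 5 = 33.08 ft³/s
w_5 = (18.1 − 10.0)/2 = 4.05 ft; q_5 = 0.32 × 1.40 × 4.05 = 1.814 ft³/s
Q = Σ qᵢ = 56.18 ft³/s

56.2 ft³/s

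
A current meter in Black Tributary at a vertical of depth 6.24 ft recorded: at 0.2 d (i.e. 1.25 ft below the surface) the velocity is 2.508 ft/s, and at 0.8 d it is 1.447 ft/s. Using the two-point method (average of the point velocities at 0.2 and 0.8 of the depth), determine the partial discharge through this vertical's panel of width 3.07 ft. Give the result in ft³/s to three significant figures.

37.9 ft³/s

v̄ = (2.508 + 1.447) / 2 = 1.978 ft/s
q = v̄ × d × w = 1.978 × 6.24 × 3.07 = 37.88 ft³/s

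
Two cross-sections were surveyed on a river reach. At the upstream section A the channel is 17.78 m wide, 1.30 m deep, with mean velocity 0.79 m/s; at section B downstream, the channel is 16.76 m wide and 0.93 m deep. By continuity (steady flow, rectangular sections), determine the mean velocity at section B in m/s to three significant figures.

Q = A₁V₁ = (17.78×1.30) × 0.79 = 18.26 m³/s
A₂ = 16.76 × 0.93 = 15.59 m²
V₂ = Q/A₂ = 18.26/15.59 = 1.172 m/s

1.17 m/s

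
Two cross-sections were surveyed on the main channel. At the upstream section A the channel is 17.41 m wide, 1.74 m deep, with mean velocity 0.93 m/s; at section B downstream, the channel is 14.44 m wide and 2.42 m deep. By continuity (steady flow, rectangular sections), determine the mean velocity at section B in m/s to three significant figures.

Q = A₁V₁ = (17.41×1.74) × 0.93 = 28.17 m³/s
A₂ = 14.44 × 2.42 = 34.94 m²
V₂ = Q/A₂ = 28.17/34.94 = 0.8062 m/s

0.806 m/s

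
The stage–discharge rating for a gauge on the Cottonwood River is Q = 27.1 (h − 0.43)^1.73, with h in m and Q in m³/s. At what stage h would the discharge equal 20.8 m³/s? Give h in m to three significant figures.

1.29 m

h − h₀ = (Q/C)^(1/b) = (20.8/27.1)^(1/1.73) = 0.8582 m
h = 0.43 + 0.8582 = 1.288 m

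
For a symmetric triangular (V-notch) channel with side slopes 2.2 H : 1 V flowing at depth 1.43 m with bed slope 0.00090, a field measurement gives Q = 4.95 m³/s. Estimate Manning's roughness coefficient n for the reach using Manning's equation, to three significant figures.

0.0205

A = z·y² = 2.2×1.43² = 4.499 m²
P = 2y√(1+z²) = 2×1.43×√(1+2.2²) = 6.912 m
R = A/P = 4.499/6.912 = 0.6509 m
n = (1/Q)·A·R^(2/3)·S^(1/2) = (1/4.95) × 4.499 × 0.7511 × 0.03000 = 0.02048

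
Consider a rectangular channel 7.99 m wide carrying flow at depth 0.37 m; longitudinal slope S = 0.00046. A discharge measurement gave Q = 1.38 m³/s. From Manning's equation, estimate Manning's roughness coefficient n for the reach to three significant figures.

0.0223

A = b·y = 7.99 × 0.37 = 2.956 m²
P = b + 2y = 7.99 + 2×0.37 = 8.730 m
R = A/P = 2.956/8.730 = 0.3386 m
n = (1/Q)·A·R^(2/3)·S^(1/2) = (1/1.38) × 2.956 × 0.4858 × 0.02145 = 0.02232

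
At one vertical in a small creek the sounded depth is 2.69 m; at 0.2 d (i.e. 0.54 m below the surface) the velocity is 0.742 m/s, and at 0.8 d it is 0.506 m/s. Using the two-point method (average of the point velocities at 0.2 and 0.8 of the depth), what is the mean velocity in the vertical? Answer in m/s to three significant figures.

0.624 m/s

v̄ = (0.742 + 0.506) / 2 = 0.6240 m/s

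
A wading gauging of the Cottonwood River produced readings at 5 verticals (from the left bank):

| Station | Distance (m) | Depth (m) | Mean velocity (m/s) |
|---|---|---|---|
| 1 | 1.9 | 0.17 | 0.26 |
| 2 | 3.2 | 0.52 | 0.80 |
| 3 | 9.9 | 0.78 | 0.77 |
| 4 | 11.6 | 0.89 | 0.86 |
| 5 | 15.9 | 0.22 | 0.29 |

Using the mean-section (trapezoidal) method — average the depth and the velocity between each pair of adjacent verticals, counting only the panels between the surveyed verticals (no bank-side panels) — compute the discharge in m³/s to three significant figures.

Panel 1-2: Δb = 1.3 m, d̄ = (0.17+0.52)/2 = 0.345, v̄ = (0.26+0.80)/2 = 0.53 → q = 1.3×0.345×0.53 = 0.2377 m³/s
Panel 2-3: Δb = 6.7 m, d̄ = (0.52+0.78)/2 = 0.65, v̄ = (0.80+0.77)/2 = 0.785 → q = 6.7×0.65×0.785 = 3.419 m³/s
Panel 3-4: Δb = 1.7 m, d̄ = (0.78+0.89)/2 = 0.835, v̄ = (0.77+0.86)/2 = 0.815 → q = 1.7×0.835×0.815 = 1.157 m³/s
Panel 4-5: Δb = 4.3 m, d̄ = (0.89+0.22)/2 = 0.555, v̄ = (0.86+0.29)/2 = 0.575 → q = 4.3×0.555×0.575 = 1.372 m³/s
Q = Σ q = 6.186 m³/s

6.19 m³/s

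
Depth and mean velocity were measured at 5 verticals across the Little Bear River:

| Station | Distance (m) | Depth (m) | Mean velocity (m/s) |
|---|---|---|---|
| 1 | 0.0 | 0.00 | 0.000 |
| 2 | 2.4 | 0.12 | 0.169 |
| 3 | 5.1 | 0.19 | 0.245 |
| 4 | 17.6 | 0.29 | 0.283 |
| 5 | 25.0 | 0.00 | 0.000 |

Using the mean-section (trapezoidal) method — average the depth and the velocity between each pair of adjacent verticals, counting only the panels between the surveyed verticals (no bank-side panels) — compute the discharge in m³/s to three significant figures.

Panel 1-2: Δb = 2.4 m, d̄ = (0.00+0.12)/2 = 0.06, v̄ = (0.000+0.169)/2 = 0.0845 → q = 2.4×0.06×0.0845 = 0.01217 m³/s
Panel 2-3: Δb = 2.7 m, d̄ = (0.12+0.19)/2 = 0.155, v̄ = (0.169+0.245)/2 = 0.207 → q = 2.7×0.155×0.207 = 0.08663 m³/s
Panel 3-4: Δb = 12.5 m, d̄ = (0.19+0.29)/2 = 0.24, v̄ = (0.245+0.283)/2 = 0.264 → q = 12.5×0.24×0.264 = 0.7920 m³/s
Panel 4-5: Δb = 7.4 m, d̄ = (0.29+0.00)/2 = 0.145, v̄ = (0.283+0.000)/2 = 0.1415 → q = 7.4×0.145×0.1415 = 0.1518 m³/s
Q = Σ q = 1.043 m³/s

1.04 m³/s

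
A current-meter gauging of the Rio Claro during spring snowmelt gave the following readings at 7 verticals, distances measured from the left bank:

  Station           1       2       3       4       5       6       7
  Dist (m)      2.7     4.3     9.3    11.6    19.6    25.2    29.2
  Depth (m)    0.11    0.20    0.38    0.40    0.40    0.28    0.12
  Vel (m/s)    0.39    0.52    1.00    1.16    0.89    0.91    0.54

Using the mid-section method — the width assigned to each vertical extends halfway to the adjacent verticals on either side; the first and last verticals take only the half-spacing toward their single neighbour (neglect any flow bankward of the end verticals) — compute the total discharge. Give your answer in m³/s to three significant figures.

7.93 m³/s

w_1 = (4.3 − 2.7)/2 = 0.8 m; q_1 = 0.39 × 0.11 × 0.8 = 0.03432 m³/s
w_2 = (9.3 − 2.7)/2 = 3.3 m; q_2 = 0.52 × 0.20 × 3.3 = 0.3432 m³/s
w_3 = (11.6 − 4.3)/2 = 3.65 m; q_3 = 1.00 × 0.38 × 3.65 = 1.387 m³/s
w_4 = (19.6 − 9.3)/2 = 5.15 m; q_4 = 1.16 × 0.40 × 5.15 = 2.390 m³/s
w_5 = (25.2 − 11.6)/2 = 6.8 m; q_5 = 0.89 × 0.40 × 6.8 = 2.421 m³/s
w_6 = (29.2 − 19.6)/2 = 4.8 m; q_6 = 0.91 × 0.28 × 4.8 = 1.223 m³/s
w_7 = (29.2 − 25.2)/2 = 2 m; q_7 = 0.54 × 0.12 × 2 = 0.1296 m³/s
Q = Σ qᵢ = 7.928 m³/s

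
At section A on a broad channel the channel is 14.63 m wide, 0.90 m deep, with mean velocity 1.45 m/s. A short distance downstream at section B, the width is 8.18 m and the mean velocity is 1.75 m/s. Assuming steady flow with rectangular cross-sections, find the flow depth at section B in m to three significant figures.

Q = A₁V₁ = (14.63×0.90) × 1.45 = 19.09 m³/s
d₂ = Q/(b₂ V₂) = 19.09/(8.18×1.75) = 1.334 m

1.33 m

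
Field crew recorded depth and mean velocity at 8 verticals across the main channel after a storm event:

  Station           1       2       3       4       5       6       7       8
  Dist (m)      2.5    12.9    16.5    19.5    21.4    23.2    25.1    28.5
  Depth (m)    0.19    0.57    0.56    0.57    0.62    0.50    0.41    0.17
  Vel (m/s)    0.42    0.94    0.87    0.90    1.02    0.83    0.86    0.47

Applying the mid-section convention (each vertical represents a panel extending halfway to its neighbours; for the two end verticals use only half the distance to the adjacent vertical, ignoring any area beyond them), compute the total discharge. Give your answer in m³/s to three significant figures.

10.0 m³/s

w_1 = (12.9 − 2.5)/2 = 5.2 m; q_1 = 0.42 × 0.19 × 5.2 = 0.4150 m³/s
w_2 = (16.5 − 2.5)/2 = 7 m; q_2 = 0.94 × 0.57 × 7 = 3.751 m³/s
w_3 = (19.5 − 12.9)/2 = 3.3 m; q_3 = 0.87 × 0.56 × 3.3 = 1.608 m³/s
w_4 = (21.4 − 16.5)/2 = 2.45 m; q_4 = 0.90 × 0.57 × 2.45 = 1.257 m³/s
w_5 = (23.2 − 19.5)/2 = 1.85 m; q_5 = 1.02 × 0.62 × 1.85 = 1.170 m³/s
w_6 = (25.1 − 21.4)/2 = 1.85 m; q_6 = 0.83 × 0.50 × 1.85 = 0.7678 m³/s
w_7 = (28.5 − 23.2)/2 = 2.65 m; q_7 = 0.86 × 0.41 × 2.65 = 0.9344 m³/s
w_8 = (28.5 − 25.1)/2 = 1.7 m; q_8 = 0.47 × 0.17 × 1.7 = 0.1358 m³/s
Q = Σ qᵢ = 10.04 m³/s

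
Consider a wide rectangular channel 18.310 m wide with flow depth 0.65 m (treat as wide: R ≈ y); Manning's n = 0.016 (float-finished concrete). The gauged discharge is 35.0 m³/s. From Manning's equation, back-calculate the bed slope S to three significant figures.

A = b·y = 18.310 × 0.65 = 11.90 m²
Wide channel: R ≈ y = 0.65 m
S = (Q·n / (1·A·R^(2/3)))² = (35.0×0.016 / (1×11.90×0.7504))² = 0.003932

0.00393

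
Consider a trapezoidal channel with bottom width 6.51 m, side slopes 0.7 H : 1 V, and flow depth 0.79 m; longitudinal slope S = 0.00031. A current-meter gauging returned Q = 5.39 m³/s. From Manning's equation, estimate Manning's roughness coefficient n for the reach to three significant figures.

A = (b + z·y)·y = (6.51 + 0.7×0.79)×0.79 = 5.580 m²
P = b + 2y√(1+z²) = 6.51 + 2×0.79×√(1+0.7²) = 8.439 m
R = A/P = 5.580/8.439 = 0.6612 m
n = (1/Q)·A·R^(2/3)·S^(1/2) = (1/5.39) × 5.580 × 0.7590 × 0.01761 = 0.01383

0.0138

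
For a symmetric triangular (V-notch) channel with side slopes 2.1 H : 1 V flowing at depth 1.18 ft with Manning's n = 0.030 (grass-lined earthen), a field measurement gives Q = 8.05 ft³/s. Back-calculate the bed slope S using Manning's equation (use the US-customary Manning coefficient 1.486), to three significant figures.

0.00715

A = z·y² = 2.1×1.18² = 2.924 ft²
P = 2y√(1+z²) = 2×1.18×√(1+2.1²) = 5.489 ft
R = A/P = 2.924/5.489 = 0.5327 ft
S = (Q·n / (1.486·A·R^(2/3)))² = (8.05×0.030 / (1.486×2.924×0.6571))² = 0.007154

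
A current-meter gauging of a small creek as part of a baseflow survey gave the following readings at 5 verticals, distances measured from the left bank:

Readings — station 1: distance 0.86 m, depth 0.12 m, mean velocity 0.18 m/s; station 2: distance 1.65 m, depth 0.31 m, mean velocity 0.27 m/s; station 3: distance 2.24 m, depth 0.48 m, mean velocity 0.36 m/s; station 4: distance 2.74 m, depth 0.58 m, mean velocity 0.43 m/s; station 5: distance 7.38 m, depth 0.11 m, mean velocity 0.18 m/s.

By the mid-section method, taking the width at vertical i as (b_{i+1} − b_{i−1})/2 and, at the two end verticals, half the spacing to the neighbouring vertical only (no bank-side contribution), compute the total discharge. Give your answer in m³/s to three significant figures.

w_1 = (1.65 − 0.86)/2 = 0.395 m; q_1 = 0.18 × 0.12 × 0.395 = 0.008532 m³/s
w_2 = (2.24 − 0.86)/2 = 0.69 m; q_2 = 0.27 × 0.31 × 0.69 = 0.05775 m³/s
w_3 = (2.74 − 1.65)/2 = 0.545 m; q_3 = 0.36 × 0.48 × 0.545 = 0.09418 m³/s
w_4 = (7.38 − 2.24)/2 = 2.57 m; q_4 = 0.43 × 0.58 × 2.57 = 0.6410 m³/s
w_5 = (7.38 − 2.74)/2 = 2.32 m; q_5 = 0.18 × 0.11 × 2.32 = 0.04594 m³/s
Q = Σ qᵢ = 0.8474 m³/s

0.847 m³/s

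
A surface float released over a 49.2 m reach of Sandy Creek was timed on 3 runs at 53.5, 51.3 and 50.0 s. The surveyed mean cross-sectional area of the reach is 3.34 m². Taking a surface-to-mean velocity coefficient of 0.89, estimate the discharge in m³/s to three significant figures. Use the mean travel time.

t̄ = (53.5 + 51.3 + 50.0) / 3 = 51.6 s
v_surface = L / t̄ = 49.2 / 51.6 = 0.9535 m/s
v_mean = 0.89 × 0.9535 = 0.8486 m/s
Q = A × v_mean = 3.34 × 0.8486 = 2.834 m³/s

2.83 m³/s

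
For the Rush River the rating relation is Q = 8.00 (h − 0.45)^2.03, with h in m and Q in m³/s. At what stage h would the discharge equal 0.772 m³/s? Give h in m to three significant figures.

0.766 m

h − h₀ = (Q/C)^(1/b) = (0.772/8.00)^(1/2.03) = 0.3161 m
h = 0.45 + 0.3161 = 0.7661 m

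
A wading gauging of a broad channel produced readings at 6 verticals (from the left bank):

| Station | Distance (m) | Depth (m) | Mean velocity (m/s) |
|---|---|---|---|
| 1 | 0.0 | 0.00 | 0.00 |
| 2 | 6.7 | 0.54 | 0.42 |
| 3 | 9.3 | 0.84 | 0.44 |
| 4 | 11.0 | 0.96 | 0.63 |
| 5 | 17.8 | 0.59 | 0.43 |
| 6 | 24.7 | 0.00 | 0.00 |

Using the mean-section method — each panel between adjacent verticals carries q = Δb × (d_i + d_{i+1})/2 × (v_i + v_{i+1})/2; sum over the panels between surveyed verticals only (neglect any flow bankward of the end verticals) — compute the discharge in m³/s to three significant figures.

5.20 m³/s

Panel 1-2: Δb = 6.7 m, d̄ = (0.00+0.54)/2 = 0.27, v̄ = (0.00+0.42)/2 = 0.21 → q = 6.7×0.27×0.21 = 0.3799 m³/s
Panel 2-3: Δb = 2.6 m, d̄ = (0.54+0.84)/2 = 0.69, v̄ = (0.42+0.44)/2 = 0.43 → q = 2.6×0.69×0.43 = 0.7714 m³/s
Panel 3-4: Δb = 1.7 m, d̄ = (0.84+0.96)/2 = 0.9, v̄ = (0.44+0.63)/2 = 0.535 → q = 1.7×0.9×0.535 = 0.8186 m³/s
Panel 4-5: Δb = 6.8 m, d̄ = (0.96+0.59)/2 = 0.775, v̄ = (0.63+0.43)/2 = 0.53 → q = 6.8×0.775×0.53 = 2.793 m³/s
Panel 5-6: Δb = 6.9 m, d̄ = (0.59+0.00)/2 = 0.295, v̄ = (0.43+0.00)/2 = 0.215 → q = 6.9×0.295×0.215 = 0.4376 m³/s
Q = Σ q = 5.201 m³/s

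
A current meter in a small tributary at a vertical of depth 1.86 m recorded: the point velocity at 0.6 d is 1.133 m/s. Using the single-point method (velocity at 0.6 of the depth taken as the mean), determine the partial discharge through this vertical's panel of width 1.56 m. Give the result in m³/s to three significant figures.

v̄ = v₀.₆ = 1.133 m/s
q = v̄ × d × w = 1.133 × 1.86 × 1.56 = 3.288 m³/s

3.29 m³/s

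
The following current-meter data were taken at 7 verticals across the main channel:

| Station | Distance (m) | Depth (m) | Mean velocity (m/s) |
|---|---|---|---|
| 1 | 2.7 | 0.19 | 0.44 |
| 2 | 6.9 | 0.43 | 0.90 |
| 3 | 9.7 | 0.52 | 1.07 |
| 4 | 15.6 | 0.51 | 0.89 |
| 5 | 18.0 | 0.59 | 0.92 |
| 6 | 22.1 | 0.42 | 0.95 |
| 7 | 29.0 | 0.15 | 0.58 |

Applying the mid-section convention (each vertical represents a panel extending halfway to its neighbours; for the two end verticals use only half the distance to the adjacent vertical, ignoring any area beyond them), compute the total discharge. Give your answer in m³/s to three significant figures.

10.1 m³/s

w_1 = (6.9 − 2.7)/2 = 2.1 m; q_1 = 0.44 × 0.19 × 2.1 = 0.1756 m³/s
w_2 = (9.7 − 2.7)/2 = 3.5 m; q_2 = 0.90 × 0.43 × 3.5 = 1.355 m³/s
w_3 = (15.6 − 6.9)/2 = 4.35 m; q_3 = 1.07 × 0.52 × 4.35 = 2.420 m³/s
w_4 = (18.0 − 9.7)/2 = 4.15 m; q_4 = 0.89 × 0.51 × 4.15 = 1.884 m³/s
w_5 = (22.1 − 15.6)/2 = 3.25 m; q_5 = 0.92 × 0.59 × 3.25 = 1.764 m³/s
w_6 = (29.0 − 18.0)/2 = 5.5 m; q_6 = 0.95 × 0.42 × 5.5 = 2.195 m³/s
w_7 = (29.0 − 22.1)/2 = 3.45 m; q_7 = 0.58 × 0.15 × 3.45 = 0.3002 m³/s
Q = Σ qᵢ = 10.09 m³/s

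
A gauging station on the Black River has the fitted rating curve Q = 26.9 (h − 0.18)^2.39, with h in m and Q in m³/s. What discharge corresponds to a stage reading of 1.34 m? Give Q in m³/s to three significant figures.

38.4 m³/s

Q = 26.9 × (1.34 − 0.18)^2.39 = 26.9 × 1.16^2.39 = 38.35 m³/s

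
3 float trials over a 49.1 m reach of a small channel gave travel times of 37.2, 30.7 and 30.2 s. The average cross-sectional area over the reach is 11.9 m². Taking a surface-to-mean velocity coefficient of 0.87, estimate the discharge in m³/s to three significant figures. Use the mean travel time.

15.5 m³/s

t̄ = (37.2 + 30.7 + 30.2) / 3 = 32.7 s
v_surface = L / t̄ = 49.1 / 32.7 = 1.502 m/s
v_mean = 0.87 × 1.502 = 1.306 m/s
Q = A × v_mean = 11.9 × 1.306 = 15.55 m³/s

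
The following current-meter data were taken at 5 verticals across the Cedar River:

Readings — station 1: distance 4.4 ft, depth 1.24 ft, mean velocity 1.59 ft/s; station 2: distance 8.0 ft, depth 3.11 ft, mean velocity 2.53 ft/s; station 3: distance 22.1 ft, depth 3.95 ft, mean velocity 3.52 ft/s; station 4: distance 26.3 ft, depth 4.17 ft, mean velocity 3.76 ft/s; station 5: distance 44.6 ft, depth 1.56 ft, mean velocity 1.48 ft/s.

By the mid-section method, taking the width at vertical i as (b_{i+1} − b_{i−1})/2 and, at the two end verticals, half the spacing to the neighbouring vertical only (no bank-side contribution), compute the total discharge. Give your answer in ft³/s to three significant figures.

398 ft³/s

w_1 = (8.0 − 4.4)/2 = 1.8 ft; q_1 = 1.59 × 1.24 × 1.8 = 3.549 ft³/s
w_2 = (22.1 − 4.4)/2 = 8.85 ft; q_2 = 2.53 × 3.11 × 8.85 = 69.63 ft³/s
w_3 = (26.3 − 8.0)/2 = 9.15 ft; q_3 = 3.52 × 3.95 × 9.15 = 127.2 ft³/s
w_4 = (44.6 − 22.1)/2 = 11.25 ft; q_4 = 3.76 × 4.17 × 11.25 = 176.4 ft³/s
w_5 = (44.6 − 26.3)/2 = 9.15 ft; q_5 = 1.48 × 1.56 × 9.15 = 21.13 ft³/s
Q = Σ qᵢ = 397.9 ft³/s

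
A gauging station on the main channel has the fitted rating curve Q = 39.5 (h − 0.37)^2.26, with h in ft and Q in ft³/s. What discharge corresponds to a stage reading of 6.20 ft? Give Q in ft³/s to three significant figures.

Q = 39.5 × (6.20 − 0.37)^2.26 = 39.5 × 5.83^2.26 = 2123 ft³/s

2120 ft³/s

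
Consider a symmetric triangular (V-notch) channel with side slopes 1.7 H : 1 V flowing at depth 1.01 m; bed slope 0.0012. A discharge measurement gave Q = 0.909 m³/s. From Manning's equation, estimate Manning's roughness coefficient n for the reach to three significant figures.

A = z·y² = 1.7×1.01² = 1.734 m²
P = 2y√(1+z²) = 2×1.01×√(1+1.7²) = 3.984 m
R = A/P = 1.734/3.984 = 0.4353 m
n = (1/Q)·A·R^(2/3)·S^(1/2) = (1/0.909) × 1.734 × 0.5744 × 0.03464 = 0.03796

0.0380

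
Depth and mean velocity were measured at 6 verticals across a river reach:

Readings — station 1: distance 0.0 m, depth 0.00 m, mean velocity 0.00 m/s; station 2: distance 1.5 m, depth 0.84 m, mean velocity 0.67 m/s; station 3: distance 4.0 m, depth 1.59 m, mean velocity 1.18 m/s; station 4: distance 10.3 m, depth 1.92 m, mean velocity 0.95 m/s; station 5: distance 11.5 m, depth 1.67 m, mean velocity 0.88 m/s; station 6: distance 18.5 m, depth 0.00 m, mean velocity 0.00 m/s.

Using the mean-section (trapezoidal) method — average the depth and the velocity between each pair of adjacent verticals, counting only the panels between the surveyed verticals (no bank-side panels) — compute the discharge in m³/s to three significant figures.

19.3 m³/s

Panel 1-2: Δb = 1.5 m, d̄ = (0.00+0.84)/2 = 0.42, v̄ = (0.00+0.67)/2 = 0.335 → q = 1.5×0.42×0.335 = 0.2111 m³/s
Panel 2-3: Δb = 2.5 m, d̄ = (0.84+1.59)/2 = 1.215, v̄ = (0.67+1.18)/2 = 0.925 → q = 2.5×1.215×0.925 = 2.810 m³/s
Panel 3-4: Δb = 6.3 m, d̄ = (1.59+1.92)/2 = 1.755, v̄ = (1.18+0.95)/2 = 1.065 → q = 6.3×1.755×1.065 = 11.78 m³/s
Panel 4-5: Δb = 1.2 m, d̄ = (1.92+1.67)/2 = 1.795, v̄ = (0.95+0.88)/2 = 0.915 → q = 1.2×1.795×0.915 = 1.971 m³/s
Panel 5-6: Δb = 7 m, d̄ = (1.67+0.00)/2 = 0.835, v̄ = (0.88+0.00)/2 = 0.44 → q = 7×0.835×0.44 = 2.572 m³/s
Q = Σ q = 19.34 m³/s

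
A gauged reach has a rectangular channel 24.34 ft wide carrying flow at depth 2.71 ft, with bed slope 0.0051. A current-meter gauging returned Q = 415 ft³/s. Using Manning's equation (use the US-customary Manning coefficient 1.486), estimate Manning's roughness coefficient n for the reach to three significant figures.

0.0287

A = b·y = 24.34 × 2.71 = 65.96 ft²
P = b + 2y = 24.34 + 2×2.71 = 29.76 ft
R = A/P = 65.96/29.76 = 2.216 ft
n = (1.486/Q)·A·R^(2/3)·S^(1/2) = (1.486/415) × 65.96 × 1.700 × 0.07141 = 0.02867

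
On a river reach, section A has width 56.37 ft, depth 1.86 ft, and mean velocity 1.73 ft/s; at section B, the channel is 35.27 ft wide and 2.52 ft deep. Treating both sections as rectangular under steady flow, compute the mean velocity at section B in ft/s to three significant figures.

2.04 ft/s

Q = A₁V₁ = (56.37×1.86) × 1.73 = 181.4 ft³/s
A₂ = 35.27 × 2.52 = 88.88 ft²
V₂ = Q/A₂ = 181.4/88.88 = 2.041 ft/s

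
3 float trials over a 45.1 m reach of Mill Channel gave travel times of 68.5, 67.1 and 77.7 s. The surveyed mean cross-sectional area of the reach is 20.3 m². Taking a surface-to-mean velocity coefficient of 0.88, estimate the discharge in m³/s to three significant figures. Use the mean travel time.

t̄ = (68.5 + 67.1 + 77.7) / 3 = 71.1 s
v_surface = L / t̄ = 45.1 / 71.1 = 0.6343 m/s
v_mean = 0.88 × 0.6343 = 0.5582 m/s
Q = A × v_mean = 20.3 × 0.5582 = 11.33 m³/s

11.3 m³/s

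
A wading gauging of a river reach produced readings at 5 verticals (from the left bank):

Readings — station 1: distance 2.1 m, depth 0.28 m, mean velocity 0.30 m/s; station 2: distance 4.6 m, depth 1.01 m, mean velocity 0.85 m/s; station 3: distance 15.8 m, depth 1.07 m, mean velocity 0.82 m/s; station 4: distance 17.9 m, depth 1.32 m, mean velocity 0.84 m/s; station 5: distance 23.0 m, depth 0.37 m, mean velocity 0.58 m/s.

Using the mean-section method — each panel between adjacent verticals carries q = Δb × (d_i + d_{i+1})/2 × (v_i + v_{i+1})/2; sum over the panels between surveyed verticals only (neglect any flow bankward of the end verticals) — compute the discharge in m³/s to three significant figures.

Panel 1-2: Δb = 2.5 m, d̄ = (0.28+1.01)/2 = 0.645, v̄ = (0.30+0.85)/2 = 0.575 → q = 2.5×0.645×0.575 = 0.9272 m³/s
Panel 2-3: Δb = 11.2 m, d̄ = (1.01+1.07)/2 = 1.04, v̄ = (0.85+0.82)/2 = 0.835 → q = 11.2×1.04×0.835 = 9.726 m³/s
Panel 3-4: Δb = 2.1 m, d̄ = (1.07+1.32)/2 = 1.195, v̄ = (0.82+0.84)/2 = 0.83 → q = 2.1×1.195×0.83 = 2.083 m³/s
Panel 4-5: Δb = 5.1 m, d̄ = (1.32+0.37)/2 = 0.845, v̄ = (0.84+0.58)/2 = 0.71 → q = 5.1×0.845×0.71 = 3.060 m³/s
Q = Σ q = 15.80 m³/s

15.8 m³/s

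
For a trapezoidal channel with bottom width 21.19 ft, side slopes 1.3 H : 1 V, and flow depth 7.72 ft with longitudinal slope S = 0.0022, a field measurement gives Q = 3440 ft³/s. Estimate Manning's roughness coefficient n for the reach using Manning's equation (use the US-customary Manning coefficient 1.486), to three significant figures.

0.0146

A = (b + z·y)·y = (21.19 + 1.3×7.72)×7.72 = 241.1 ft²
P = b + 2y√(1+z²) = 21.19 + 2×7.72×√(1+1.3²) = 46.51 ft
R = A/P = 241.1/46.51 = 5.183 ft
n = (1.486/Q)·A·R^(2/3)·S^(1/2) = (1.486/3440) × 241.1 × 2.995 × 0.04690 = 0.01463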